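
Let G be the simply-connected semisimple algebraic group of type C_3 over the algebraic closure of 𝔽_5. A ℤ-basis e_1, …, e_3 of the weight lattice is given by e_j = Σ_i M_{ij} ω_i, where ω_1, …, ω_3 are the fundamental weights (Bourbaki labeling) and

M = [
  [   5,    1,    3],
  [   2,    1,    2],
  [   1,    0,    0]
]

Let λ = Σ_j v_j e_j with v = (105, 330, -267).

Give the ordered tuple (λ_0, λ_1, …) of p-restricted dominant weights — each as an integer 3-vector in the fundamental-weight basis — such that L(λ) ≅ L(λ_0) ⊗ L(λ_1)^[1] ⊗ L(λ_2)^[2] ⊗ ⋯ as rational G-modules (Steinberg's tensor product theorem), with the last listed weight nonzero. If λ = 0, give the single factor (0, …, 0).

((4, 1, 0), (0, 1, 1), (2, 0, 4))

Change of basis e → ω: c = M·v where v = (105, 330, -267):
  c_1 = (5)·(105) + (1)·(330) + (3)·(-267) = 54
  c_2 = (2)·(105) + (1)·(330) + (2)·(-267) = 6
  c_3 = (1)·(105) + (0)·(330) + (0)·(-267) = 105
Writing each c_i in base p = 5:
  c_1 = 54 = 4·5^0 + 0·5^1 + 2·5^2
  c_2 = 6 = 1·5^0 + 1·5^1
  c_3 = 105 = 0·5^0 + 1·5^1 + 4·5^2
p-restricted factor λ_0 = (4, 1, 0)
p-restricted factor λ_1 = (0, 1, 1)
p-restricted factor λ_2 = (2, 0, 4)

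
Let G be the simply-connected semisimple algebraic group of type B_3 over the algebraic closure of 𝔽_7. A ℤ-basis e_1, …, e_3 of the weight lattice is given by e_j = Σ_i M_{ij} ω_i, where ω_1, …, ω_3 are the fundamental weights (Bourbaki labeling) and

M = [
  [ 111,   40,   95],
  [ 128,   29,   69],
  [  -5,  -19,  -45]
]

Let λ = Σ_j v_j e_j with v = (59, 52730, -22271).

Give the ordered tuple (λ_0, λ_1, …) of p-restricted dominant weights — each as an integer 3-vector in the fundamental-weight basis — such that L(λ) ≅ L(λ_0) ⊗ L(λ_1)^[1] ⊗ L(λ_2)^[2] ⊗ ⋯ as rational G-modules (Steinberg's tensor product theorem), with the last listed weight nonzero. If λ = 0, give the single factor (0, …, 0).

Compute c_i = Σ_j M_{ij} v_j with v = (59, 52730, -22271):
  c_1 = 111*59 + 40*52730 + 95*-22271 = 4
  c_2 = 128*59 + 29*52730 + 69*-22271 = 23
  c_3 = -5*59 + -19*52730 + -45*-22271 = 30
p = 7; digits c_i = Σ_j d_{ij}·7^j, 0 ≤ d_{ij} < 7:
  c_1 = 4 = 4·7^0
  c_2 = 23 = 2·7^0 + 3·7^1
  c_3 = 30 = 2·7^0 + 4·7^1
p-restricted factor λ_0 = (4, 2, 2)
p-restricted factor λ_1 = (0, 3, 4)

((4, 2, 2), (0, 3, 4))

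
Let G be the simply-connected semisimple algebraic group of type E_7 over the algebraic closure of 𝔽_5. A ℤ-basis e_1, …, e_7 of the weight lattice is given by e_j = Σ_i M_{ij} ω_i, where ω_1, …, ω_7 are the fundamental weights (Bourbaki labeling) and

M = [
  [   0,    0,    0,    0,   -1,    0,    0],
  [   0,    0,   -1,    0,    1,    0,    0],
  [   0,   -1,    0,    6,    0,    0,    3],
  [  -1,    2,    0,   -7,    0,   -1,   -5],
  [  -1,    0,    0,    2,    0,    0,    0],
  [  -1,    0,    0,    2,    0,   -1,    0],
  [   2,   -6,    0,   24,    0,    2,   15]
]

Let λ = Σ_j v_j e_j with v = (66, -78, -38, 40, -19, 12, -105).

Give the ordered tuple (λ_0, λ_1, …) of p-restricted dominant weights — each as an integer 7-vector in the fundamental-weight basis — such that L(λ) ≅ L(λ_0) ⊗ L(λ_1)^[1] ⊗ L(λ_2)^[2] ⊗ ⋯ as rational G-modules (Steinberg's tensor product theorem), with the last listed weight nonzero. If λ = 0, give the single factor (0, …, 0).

((4, 4, 3, 1, 4, 2, 4), (3, 3, 0, 2, 2, 0, 1))

Converting to the ω-basis (c_i = row i of M dotted with v = (66, -78, -38, 40, -19, 12, -105)):
  c_1 = 0·66 + (0)·(-78) + (0)·(-38) + 0·40 + (-1)·(-19) + 0·12 + (0)·(-105) = 19
  c_2 = 0·66 + (0)·(-78) + (-1)·(-38) + 0·40 + (1)·(-19) + 0·12 + (0)·(-105) = 19
  c_3 = 0·66 + (-1)·(-78) + (0)·(-38) + 6·40 + (0)·(-19) + 0·12 + (3)·(-105) = 3
  c_4 = (-1)·(66) + (2)·(-78) + (0)·(-38) + (-7)·(40) + (0)·(-19) + (-1)·(12) + (-5)·(-105) = 11
  c_5 = (-1)·(66) + (0)·(-78) + (0)·(-38) + 2·40 + (0)·(-19) + 0·12 + (0)·(-105) = 14
  c_6 = (-1)·(66) + (0)·(-78) + (0)·(-38) + 2·40 + (0)·(-19) + (-1)·(12) + (0)·(-105) = 2
  c_7 = 2·66 + (-6)·(-78) + (0)·(-38) + 24·40 + (0)·(-19) + 2·12 + (15)·(-105) = 9
p = 5; digits c_i = Σ_j d_{ij}·5^j, 0 ≤ d_{ij} < 5:
  c_1 = 19 = 4·5^0 + 3·5^1
  c_2 = 19 = 4·5^0 + 3·5^1
  c_3 = 3 = 3·5^0
  c_4 = 11 = 1·5^0 + 2·5^1
  c_5 = 14 = 4·5^0 + 2·5^1
  c_6 = 2 = 2·5^0
  c_7 = 9 = 4·5^0 + 1·5^1
Factor λ_0 = (4, 4, 3, 1, 4, 2, 4)
Factor λ_1 = (3, 3, 0, 2, 2, 0, 1)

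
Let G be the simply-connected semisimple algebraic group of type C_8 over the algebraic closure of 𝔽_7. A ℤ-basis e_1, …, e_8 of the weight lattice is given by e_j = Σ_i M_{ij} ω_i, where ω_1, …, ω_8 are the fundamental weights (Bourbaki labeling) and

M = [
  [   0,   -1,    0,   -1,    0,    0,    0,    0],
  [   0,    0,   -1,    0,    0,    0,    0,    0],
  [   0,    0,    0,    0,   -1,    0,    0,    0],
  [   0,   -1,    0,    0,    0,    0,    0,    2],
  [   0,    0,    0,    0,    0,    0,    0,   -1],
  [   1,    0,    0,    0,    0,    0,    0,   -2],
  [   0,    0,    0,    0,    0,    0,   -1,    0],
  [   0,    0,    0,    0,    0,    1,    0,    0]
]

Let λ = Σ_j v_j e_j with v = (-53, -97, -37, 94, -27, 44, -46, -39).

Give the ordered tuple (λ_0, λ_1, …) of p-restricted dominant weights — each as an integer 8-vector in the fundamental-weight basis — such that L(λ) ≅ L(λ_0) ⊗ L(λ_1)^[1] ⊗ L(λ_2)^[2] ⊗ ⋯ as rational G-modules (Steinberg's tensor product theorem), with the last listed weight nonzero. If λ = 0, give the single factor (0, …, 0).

ω-coordinates c = M·v, v = (-53, -97, -37, 94, -27, 44, -46, -39):
  c_1 = (0)·(-53) + (-1)·(-97) + (0)·(-37) + (-1)·(94) + (0)·(-27) + (0)·(44) + (0)·(-46) + (0)·(-39) = 3
  c_2 = (0)·(-53) + (0)·(-97) + (-1)·(-37) + (0)·(94) + (0)·(-27) + (0)·(44) + (0)·(-46) + (0)·(-39) = 37
  c_3 = (0)·(-53) + (0)·(-97) + (0)·(-37) + (0)·(94) + (-1)·(-27) + (0)·(44) + (0)·(-46) + (0)·(-39) = 27
  c_4 = (0)·(-53) + (-1)·(-97) + (0)·(-37) + (0)·(94) + (0)·(-27) + (0)·(44) + (0)·(-46) + (2)·(-39) = 19
  c_5 = (0)·(-53) + (0)·(-97) + (0)·(-37) + (0)·(94) + (0)·(-27) + (0)·(44) + (0)·(-46) + (-1)·(-39) = 39
  c_6 = (1)·(-53) + (0)·(-97) + (0)·(-37) + (0)·(94) + (0)·(-27) + (0)·(44) + (0)·(-46) + (-2)·(-39) = 25
  c_7 = (0)·(-53) + (0)·(-97) + (0)·(-37) + (0)·(94) + (0)·(-27) + (0)·(44) + (-1)·(-46) + (0)·(-39) = 46
  c_8 = (0)·(-53) + (0)·(-97) + (0)·(-37) + (0)·(94) + (0)·(-27) + (1)·(44) + (0)·(-46) + (0)·(-39) = 44
p = 7; digits c_i = Σ_j d_{ij}·7^j, 0 ≤ d_{ij} < 7:
  c_1 = 3 = 3·7^0
  c_2 = 37 = 2·7^0 + 5·7^1
  c_3 = 27 = 6·7^0 + 3·7^1
  c_4 = 19 = 5·7^0 + 2·7^1
  c_5 = 39 = 4·7^0 + 5·7^1
  c_6 = 25 = 4·7^0 + 3·7^1
  c_7 = 46 = 4·7^0 + 6·7^1
  c_8 = 44 = 2·7^0 + 6·7^1
λ_0 = (3, 2, 6, 5, 4, 4, 4, 2)
λ_1 = (0, 5, 3, 2, 5, 3, 6, 6)

((3, 2, 6, 5, 4, 4, 4, 2), (0, 5, 3, 2, 5, 3, 6, 6))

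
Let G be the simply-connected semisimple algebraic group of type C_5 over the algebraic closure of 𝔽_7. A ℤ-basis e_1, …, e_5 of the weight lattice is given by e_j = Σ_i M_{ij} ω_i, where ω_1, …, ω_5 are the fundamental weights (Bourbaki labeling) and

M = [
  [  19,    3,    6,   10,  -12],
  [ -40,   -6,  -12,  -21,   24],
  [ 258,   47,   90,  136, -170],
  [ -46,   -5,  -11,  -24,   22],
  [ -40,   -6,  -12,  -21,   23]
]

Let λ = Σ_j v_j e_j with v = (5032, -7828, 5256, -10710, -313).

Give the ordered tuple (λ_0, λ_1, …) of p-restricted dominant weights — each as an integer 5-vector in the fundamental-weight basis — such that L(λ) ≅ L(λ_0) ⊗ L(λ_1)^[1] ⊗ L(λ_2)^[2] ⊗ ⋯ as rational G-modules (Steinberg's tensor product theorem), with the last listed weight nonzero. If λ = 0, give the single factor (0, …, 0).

((1, 0, 2, 6, 5), (3, 2, 4, 0, 4), (6, 0, 0, 0, 6))

In the fundamental-weight basis, λ has coordinates c = M·v (v = (5032, -7828, 5256, -10710, -313)):
  c_1 = (19)·(5032) + (3)·(-7828) + (6)·(5256) + (10)·(-10710) + (-12)·(-313) = 316
  c_2 = (-40)·(5032) + (-6)·(-7828) + (-12)·(5256) + (-21)·(-10710) + (24)·(-313) = 14
  c_3 = (258)·(5032) + (47)·(-7828) + (90)·(5256) + (136)·(-10710) + (-170)·(-313) = 30
  c_4 = (-46)·(5032) + (-5)·(-7828) + (-11)·(5256) + (-24)·(-10710) + (22)·(-313) = 6
  c_5 = (-40)·(5032) + (-6)·(-7828) + (-12)·(5256) + (-21)·(-10710) + (23)·(-313) = 327
Writing each c_i in base p = 7:
  c_1 = 316 = 1·7^0 + 3·7^1 + 6·7^2
  c_2 = 14 = 0·7^0 + 2·7^1
  c_3 = 30 = 2·7^0 + 4·7^1
  c_4 = 6 = 6·7^0
  c_5 = 327 = 5·7^0 + 4·7^1 + 6·7^2
λ_0 = (1, 0, 2, 6, 5)
λ_1 = (3, 2, 4, 0, 4)
λ_2 = (6, 0, 0, 0, 6)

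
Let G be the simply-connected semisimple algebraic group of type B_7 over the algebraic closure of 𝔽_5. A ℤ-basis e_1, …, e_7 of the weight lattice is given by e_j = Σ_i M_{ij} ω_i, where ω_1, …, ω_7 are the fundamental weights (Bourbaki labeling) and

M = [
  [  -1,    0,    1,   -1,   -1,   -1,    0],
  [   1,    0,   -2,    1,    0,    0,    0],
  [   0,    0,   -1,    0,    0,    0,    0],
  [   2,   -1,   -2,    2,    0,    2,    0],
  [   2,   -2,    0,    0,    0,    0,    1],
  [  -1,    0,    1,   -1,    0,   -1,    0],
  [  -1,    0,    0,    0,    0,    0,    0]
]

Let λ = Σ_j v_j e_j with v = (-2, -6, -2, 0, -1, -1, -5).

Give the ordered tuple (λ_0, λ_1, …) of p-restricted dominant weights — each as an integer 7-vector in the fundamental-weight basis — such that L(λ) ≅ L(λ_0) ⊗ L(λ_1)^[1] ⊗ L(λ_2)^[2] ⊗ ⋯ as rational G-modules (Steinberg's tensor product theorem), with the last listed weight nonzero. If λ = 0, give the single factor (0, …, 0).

ω-coordinates c = M·v, v = (-2, -6, -2, 0, -1, -1, -5):
  c_1 = (-1)·(-2) + (0)·(-6) + (1)·(-2) + (-1)·(0) + (-1)·(-1) + (-1)·(-1) + (0)·(-5) = 2
  c_2 = (1)·(-2) + (0)·(-6) + (-2)·(-2) + 1·0 + (0)·(-1) + (0)·(-1) + (0)·(-5) = 2
  c_3 = (0)·(-2) + (0)·(-6) + (-1)·(-2) + 0·0 + (0)·(-1) + (0)·(-1) + (0)·(-5) = 2
  c_4 = (2)·(-2) + (-1)·(-6) + (-2)·(-2) + 2·0 + (0)·(-1) + (2)·(-1) + (0)·(-5) = 4
  c_5 = (2)·(-2) + (-2)·(-6) + (0)·(-2) + 0·0 + (0)·(-1) + (0)·(-1) + (1)·(-5) = 3
  c_6 = (-1)·(-2) + (0)·(-6) + (1)·(-2) + (-1)·(0) + (0)·(-1) + (-1)·(-1) + (0)·(-5) = 1
  c_7 = (-1)·(-2) + (0)·(-6) + (0)·(-2) + 0·0 + (0)·(-1) + (0)·(-1) + (0)·(-5) = 2
Base-5 expansion of each c_i:
  c_1 = 2 = 2·5^0
  c_2 = 2 = 2·5^0
  c_3 = 2 = 2·5^0
  c_4 = 4 = 4·5^0
  c_5 = 3 = 3·5^0
  c_6 = 1 = 1·5^0
  c_7 = 2 = 2·5^0
λ_0 = (2, 2, 2, 4, 3, 1, 2)

((2, 2, 2, 4, 3, 1, 2),)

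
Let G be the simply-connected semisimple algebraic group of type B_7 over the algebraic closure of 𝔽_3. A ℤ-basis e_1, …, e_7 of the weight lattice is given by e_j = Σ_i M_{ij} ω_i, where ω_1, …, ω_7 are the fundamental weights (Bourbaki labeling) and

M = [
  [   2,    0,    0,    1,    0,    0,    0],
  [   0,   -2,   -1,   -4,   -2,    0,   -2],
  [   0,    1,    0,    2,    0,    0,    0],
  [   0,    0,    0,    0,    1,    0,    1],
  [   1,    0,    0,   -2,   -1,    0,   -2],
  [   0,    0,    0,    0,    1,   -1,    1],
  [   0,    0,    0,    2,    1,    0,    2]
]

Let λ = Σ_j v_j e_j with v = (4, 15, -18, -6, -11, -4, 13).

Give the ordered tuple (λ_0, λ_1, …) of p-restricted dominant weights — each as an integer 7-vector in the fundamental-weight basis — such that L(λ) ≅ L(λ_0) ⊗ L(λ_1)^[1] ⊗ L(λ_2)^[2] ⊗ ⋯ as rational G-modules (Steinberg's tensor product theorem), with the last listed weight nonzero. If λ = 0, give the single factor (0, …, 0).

((2, 2, 0, 2, 1, 0, 0), (0, 2, 1, 0, 0, 2, 1))

ω-coordinates c = M·v, v = (4, 15, -18, -6, -11, -4, 13):
  c_1 = (2)·(4) + (0)·(15) + (0)·(-18) + (1)·(-6) + (0)·(-11) + (0)·(-4) + (0)·(13) = 2
  c_2 = (0)·(4) + (-2)·(15) + (-1)·(-18) + (-4)·(-6) + (-2)·(-11) + (0)·(-4) + (-2)·(13) = 8
  c_3 = (0)·(4) + (1)·(15) + (0)·(-18) + (2)·(-6) + (0)·(-11) + (0)·(-4) + (0)·(13) = 3
  c_4 = (0)·(4) + (0)·(15) + (0)·(-18) + (0)·(-6) + (1)·(-11) + (0)·(-4) + (1)·(13) = 2
  c_5 = (1)·(4) + (0)·(15) + (0)·(-18) + (-2)·(-6) + (-1)·(-11) + (0)·(-4) + (-2)·(13) = 1
  c_6 = (0)·(4) + (0)·(15) + (0)·(-18) + (0)·(-6) + (1)·(-11) + (-1)·(-4) + (1)·(13) = 6
  c_7 = (0)·(4) + (0)·(15) + (0)·(-18) + (2)·(-6) + (1)·(-11) + (0)·(-4) + (2)·(13) = 3
Base-3 expansion of each c_i:
  c_1 = 2 = 2·3^0
  c_2 = 8 = 2·3^0 + 2·3^1
  c_3 = 3 = 0·3^0 + 1·3^1
  c_4 = 2 = 2·3^0
  c_5 = 1 = 1·3^0
  c_6 = 6 = 0·3^0 + 2·3^1
  c_7 = 3 = 0·3^0 + 1·3^1
Factor λ_0 = (2, 2, 0, 2, 1, 0, 0)
Factor λ_1 = (0, 2, 1, 0, 0, 2, 1)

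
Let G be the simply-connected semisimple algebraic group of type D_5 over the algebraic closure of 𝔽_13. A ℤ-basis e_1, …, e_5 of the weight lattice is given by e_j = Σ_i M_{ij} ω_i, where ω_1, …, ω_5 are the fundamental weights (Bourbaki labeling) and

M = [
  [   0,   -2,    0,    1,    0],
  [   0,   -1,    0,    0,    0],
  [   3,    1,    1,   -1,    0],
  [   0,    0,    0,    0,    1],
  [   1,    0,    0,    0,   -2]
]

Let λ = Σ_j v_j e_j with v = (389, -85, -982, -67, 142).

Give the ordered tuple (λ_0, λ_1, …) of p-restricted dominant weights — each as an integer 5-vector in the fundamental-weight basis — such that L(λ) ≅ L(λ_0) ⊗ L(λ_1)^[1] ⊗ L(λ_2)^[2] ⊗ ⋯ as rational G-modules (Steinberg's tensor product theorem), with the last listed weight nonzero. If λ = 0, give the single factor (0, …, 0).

In the fundamental-weight basis, λ has coordinates c = M·v (v = (389, -85, -982, -67, 142)):
  c_1 = 0·389 + (-2)·(-85) + (0)·(-982) + (1)·(-67) + 0·142 = 103
  c_2 = 0·389 + (-1)·(-85) + (0)·(-982) + (0)·(-67) + 0·142 = 85
  c_3 = 3·389 + (1)·(-85) + (1)·(-982) + (-1)·(-67) + 0·142 = 167
  c_4 = 0·389 + (0)·(-85) + (0)·(-982) + (0)·(-67) + 1·142 = 142
  c_5 = 1·389 + (0)·(-85) + (0)·(-982) + (0)·(-67) + (-2)·(142) = 105
Base-13 expansion of each c_i:
  c_1 = 103 = 12·13^0 + 7·13^1
  c_2 = 85 = 7·13^0 + 6·13^1
  c_3 = 167 = 11·13^0 + 12·13^1
  c_4 = 142 = 12·13^0 + 10·13^1
  c_5 = 105 = 1·13^0 + 8·13^1
λ_0 = (12, 7, 11, 12, 1)
λ_1 = (7, 6, 12, 10, 8)

((12, 7, 11, 12, 1), (7, 6, 12, 10, 8))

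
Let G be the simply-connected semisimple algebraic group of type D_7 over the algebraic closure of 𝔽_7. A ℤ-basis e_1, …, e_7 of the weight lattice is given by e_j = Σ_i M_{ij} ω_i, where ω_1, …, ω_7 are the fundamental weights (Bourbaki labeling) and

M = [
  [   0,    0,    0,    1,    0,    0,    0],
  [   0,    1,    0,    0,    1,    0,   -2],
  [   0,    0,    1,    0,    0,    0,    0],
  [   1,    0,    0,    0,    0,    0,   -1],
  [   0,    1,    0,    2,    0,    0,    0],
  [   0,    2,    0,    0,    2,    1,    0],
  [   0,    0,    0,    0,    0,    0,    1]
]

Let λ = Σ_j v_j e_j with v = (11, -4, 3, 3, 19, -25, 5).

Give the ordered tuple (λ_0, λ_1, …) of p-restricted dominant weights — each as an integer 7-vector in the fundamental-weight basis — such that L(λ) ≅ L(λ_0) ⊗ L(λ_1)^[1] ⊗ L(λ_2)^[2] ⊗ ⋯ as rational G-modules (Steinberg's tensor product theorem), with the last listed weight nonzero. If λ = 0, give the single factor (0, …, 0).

((3, 5, 3, 6, 2, 5, 5),)

Compute c_i = Σ_j M_{ij} v_j with v = (11, -4, 3, 3, 19, -25, 5):
  c_1 = 0*11 + 0*-4 + 0*3 + 1*3 + 0*19 + 0*-25 + 0*5 = 3
  c_2 = 0*11 + 1*-4 + 0*3 + 0*3 + 1*19 + 0*-25 + -2*5 = 5
  c_3 = 0*11 + 0*-4 + 1*3 + 0*3 + 0*19 + 0*-25 + 0*5 = 3
  c_4 = 1*11 + 0*-4 + 0*3 + 0*3 + 0*19 + 0*-25 + -1*5 = 6
  c_5 = 0*11 + 1*-4 + 0*3 + 2*3 + 0*19 + 0*-25 + 0*5 = 2
  c_6 = 0*11 + 2*-4 + 0*3 + 0*3 + 2*19 + 1*-25 + 0*5 = 5
  c_7 = 0*11 + 0*-4 + 0*3 + 0*3 + 0*19 + 0*-25 + 1*5 = 5
Writing each c_i in base p = 7:
  c_1 = 3 = 3·7^0
  c_2 = 5 = 5·7^0
  c_3 = 3 = 3·7^0
  c_4 = 6 = 6·7^0
  c_5 = 2 = 2·7^0
  c_6 = 5 = 5·7^0
  c_7 = 5 = 5·7^0
p-restricted factor λ_0 = (3, 5, 3, 6, 2, 5, 5)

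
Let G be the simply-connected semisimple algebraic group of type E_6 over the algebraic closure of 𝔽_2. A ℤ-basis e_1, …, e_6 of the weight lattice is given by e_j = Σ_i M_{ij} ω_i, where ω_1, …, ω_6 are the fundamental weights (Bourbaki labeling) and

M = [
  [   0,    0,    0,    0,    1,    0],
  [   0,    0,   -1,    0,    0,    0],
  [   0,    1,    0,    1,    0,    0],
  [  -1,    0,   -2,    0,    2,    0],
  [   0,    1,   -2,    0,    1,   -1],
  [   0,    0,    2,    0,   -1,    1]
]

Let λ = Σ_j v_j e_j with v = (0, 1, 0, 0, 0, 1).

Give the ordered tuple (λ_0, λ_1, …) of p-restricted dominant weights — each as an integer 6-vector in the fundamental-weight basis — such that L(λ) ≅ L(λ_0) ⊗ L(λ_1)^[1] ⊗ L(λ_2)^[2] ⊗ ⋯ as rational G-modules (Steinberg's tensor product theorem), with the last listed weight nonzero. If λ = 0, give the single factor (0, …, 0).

((0, 0, 1, 0, 0, 1),)

Change of basis e → ω: c = M·v where v = (0, 1, 0, 0, 0, 1):
  c_1 = (0)·(0) + (0)·(1) + (0)·(0) + (0)·(0) + (1)·(0) + (0)·(1) = 0
  c_2 = (0)·(0) + (0)·(1) + (-1)·(0) + (0)·(0) + (0)·(0) + (0)·(1) = 0
  c_3 = (0)·(0) + (1)·(1) + (0)·(0) + (1)·(0) + (0)·(0) + (0)·(1) = 1
  c_4 = (-1)·(0) + (0)·(1) + (-2)·(0) + (0)·(0) + (2)·(0) + (0)·(1) = 0
  c_5 = (0)·(0) + (1)·(1) + (-2)·(0) + (0)·(0) + (1)·(0) + (-1)·(1) = 0
  c_6 = (0)·(0) + (0)·(1) + (2)·(0) + (0)·(0) + (-1)·(0) + (1)·(1) = 1
Writing each c_i in base p = 2:
  c_1 = 0
  c_2 = 0
  c_3 = 1 = 1·2^0
  c_4 = 0
  c_5 = 0
  c_6 = 1 = 1·2^0
λ_0 = (0, 0, 1, 0, 0, 1)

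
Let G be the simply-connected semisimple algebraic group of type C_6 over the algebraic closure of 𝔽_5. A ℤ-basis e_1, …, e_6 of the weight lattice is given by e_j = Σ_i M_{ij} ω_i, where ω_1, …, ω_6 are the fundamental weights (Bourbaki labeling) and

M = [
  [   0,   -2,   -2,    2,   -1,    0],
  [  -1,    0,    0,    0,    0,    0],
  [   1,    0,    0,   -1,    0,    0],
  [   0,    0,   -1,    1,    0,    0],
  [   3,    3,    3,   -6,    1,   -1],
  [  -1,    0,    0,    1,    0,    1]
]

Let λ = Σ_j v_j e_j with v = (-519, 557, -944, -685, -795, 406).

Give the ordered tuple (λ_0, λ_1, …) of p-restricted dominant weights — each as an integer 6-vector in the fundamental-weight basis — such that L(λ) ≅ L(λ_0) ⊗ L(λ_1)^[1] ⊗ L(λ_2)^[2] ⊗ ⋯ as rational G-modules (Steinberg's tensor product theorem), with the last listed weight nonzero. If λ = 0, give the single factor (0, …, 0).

((4, 4, 1, 4, 1, 0), (4, 3, 3, 1, 3, 3), (2, 0, 1, 0, 2, 4), (1, 4, 1, 2, 1, 1))

Change of basis e → ω: c = M·v where v = (-519, 557, -944, -685, -795, 406):
  c_1 = 0*-519 + -2*557 + -2*-944 + 2*-685 + -1*-795 + 0*406 = 199
  c_2 = -1*-519 + 0*557 + 0*-944 + 0*-685 + 0*-795 + 0*406 = 519
  c_3 = 1*-519 + 0*557 + 0*-944 + -1*-685 + 0*-795 + 0*406 = 166
  c_4 = 0*-519 + 0*557 + -1*-944 + 1*-685 + 0*-795 + 0*406 = 259
  c_5 = 3*-519 + 3*557 + 3*-944 + -6*-685 + 1*-795 + -1*406 = 191
  c_6 = -1*-519 + 0*557 + 0*-944 + 1*-685 + 0*-795 + 1*406 = 240
p = 5; digits c_i = Σ_j d_{ij}·5^j, 0 ≤ d_{ij} < 5:
  c_1 = 199 = 4·5^0 + 4·5^1 + 2·5^2 + 1·5^3
  c_2 = 519 = 4·5^0 + 3·5^1 + 0·5^2 + 4·5^3
  c_3 = 166 = 1·5^0 + 3·5^1 + 1·5^2 + 1·5^3
  c_4 = 259 = 4·5^0 + 1·5^1 + 0·5^2 + 2·5^3
  c_5 = 191 = 1·5^0 + 3·5^1 + 2·5^2 + 1·5^3
  c_6 = 240 = 0·5^0 + 3·5^1 + 4·5^2 + 1·5^3
p-restricted factor λ_0 = (4, 4, 1, 4, 1, 0)
p-restricted factor λ_1 = (4, 3, 3, 1, 3, 3)
p-restricted factor λ_2 = (2, 0, 1, 0, 2, 4)
p-restricted factor λ_3 = (1, 4, 1, 2, 1, 1)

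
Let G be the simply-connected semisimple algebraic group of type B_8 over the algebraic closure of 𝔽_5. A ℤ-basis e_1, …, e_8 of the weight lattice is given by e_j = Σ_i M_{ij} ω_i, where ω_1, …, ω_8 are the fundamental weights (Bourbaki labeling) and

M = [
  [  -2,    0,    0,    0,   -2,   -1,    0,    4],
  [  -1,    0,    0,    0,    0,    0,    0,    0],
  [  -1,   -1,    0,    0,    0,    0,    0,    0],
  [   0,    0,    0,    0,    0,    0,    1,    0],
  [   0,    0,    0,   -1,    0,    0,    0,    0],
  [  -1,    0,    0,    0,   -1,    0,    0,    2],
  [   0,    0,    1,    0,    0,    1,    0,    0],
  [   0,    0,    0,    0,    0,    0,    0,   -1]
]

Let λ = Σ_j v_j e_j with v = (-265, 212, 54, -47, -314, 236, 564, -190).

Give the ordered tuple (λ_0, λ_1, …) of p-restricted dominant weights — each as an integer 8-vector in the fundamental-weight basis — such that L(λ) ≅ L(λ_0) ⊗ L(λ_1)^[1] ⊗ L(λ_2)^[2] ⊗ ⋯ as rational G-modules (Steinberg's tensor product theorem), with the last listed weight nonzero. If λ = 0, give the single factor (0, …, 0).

In the fundamental-weight basis, λ has coordinates c = M·v (v = (-265, 212, 54, -47, -314, 236, 564, -190)):
  c_1 = -2*-265 + 0*212 + 0*54 + 0*-47 + -2*-314 + -1*236 + 0*564 + 4*-190 = 162
  c_2 = -1*-265 + 0*212 + 0*54 + 0*-47 + 0*-314 + 0*236 + 0*564 + 0*-190 = 265
  c_3 = -1*-265 + -1*212 + 0*54 + 0*-47 + 0*-314 + 0*236 + 0*564 + 0*-190 = 53
  c_4 = 0*-265 + 0*212 + 0*54 + 0*-47 + 0*-314 + 0*236 + 1*564 + 0*-190 = 564
  c_5 = 0*-265 + 0*212 + 0*54 + -1*-47 + 0*-314 + 0*236 + 0*564 + 0*-190 = 47
  c_6 = -1*-265 + 0*212 + 0*54 + 0*-47 + -1*-314 + 0*236 + 0*564 + 2*-190 = 199
  c_7 = 0*-265 + 0*212 + 1*54 + 0*-47 + 0*-314 + 1*236 + 0*564 + 0*-190 = 290
  c_8 = 0*-265 + 0*212 + 0*54 + 0*-47 + 0*-314 + 0*236 + 0*564 + -1*-190 = 190
Base-5 expansion of each c_i:
  c_1 = 162 = 2·5^0 + 2·5^1 + 1·5^2 + 1·5^3
  c_2 = 265 = 0·5^0 + 3·5^1 + 0·5^2 + 2·5^3
  c_3 = 53 = 3·5^0 + 0·5^1 + 2·5^2
  c_4 = 564 = 4·5^0 + 2·5^1 + 2·5^2 + 4·5^3
  c_5 = 47 = 2·5^0 + 4·5^1 + 1·5^2
  c_6 = 199 = 4·5^0 + 4·5^1 + 2·5^2 + 1·5^3
  c_7 = 290 = 0·5^0 + 3·5^1 + 1·5^2 + 2·5^3
  c_8 = 190 = 0·5^0 + 3·5^1 + 2·5^2 + 1·5^3
Factor λ_0 = (2, 0, 3, 4, 2, 4, 0, 0)
Factor λ_1 = (2, 3, 0, 2, 4, 4, 3, 3)
Factor λ_2 = (1, 0, 2, 2, 1, 2, 1, 2)
Factor λ_3 = (1, 2, 0, 4, 0, 1, 2, 1)

((2, 0, 3, 4, 2, 4, 0, 0), (2, 3, 0, 2, 4, 4, 3, 3), (1, 0, 2, 2, 1, 2, 1, 2), (1, 2, 0, 4, 0, 1, 2, 1))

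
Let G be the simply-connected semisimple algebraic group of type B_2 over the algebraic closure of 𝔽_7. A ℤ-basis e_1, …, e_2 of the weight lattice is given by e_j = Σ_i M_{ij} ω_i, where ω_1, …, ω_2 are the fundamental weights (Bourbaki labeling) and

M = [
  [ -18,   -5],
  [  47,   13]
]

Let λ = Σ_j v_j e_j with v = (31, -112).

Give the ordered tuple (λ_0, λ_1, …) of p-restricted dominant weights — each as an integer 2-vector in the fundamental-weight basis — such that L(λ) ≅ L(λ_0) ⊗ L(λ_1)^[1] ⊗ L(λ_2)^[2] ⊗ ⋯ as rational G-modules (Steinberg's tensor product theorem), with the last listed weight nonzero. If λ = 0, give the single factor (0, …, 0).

((2, 1),)

Converting to the ω-basis (c_i = row i of M dotted with v = (31, -112)):
  c_1 = (-18)·(31) + (-5)·(-112) = 2
  c_2 = (47)·(31) + (13)·(-112) = 1
p = 7; digits c_i = Σ_j d_{ij}·7^j, 0 ≤ d_{ij} < 7:
  c_1 = 2 = 2·7^0
  c_2 = 1 = 1·7^0
Factor λ_0 = (2, 1)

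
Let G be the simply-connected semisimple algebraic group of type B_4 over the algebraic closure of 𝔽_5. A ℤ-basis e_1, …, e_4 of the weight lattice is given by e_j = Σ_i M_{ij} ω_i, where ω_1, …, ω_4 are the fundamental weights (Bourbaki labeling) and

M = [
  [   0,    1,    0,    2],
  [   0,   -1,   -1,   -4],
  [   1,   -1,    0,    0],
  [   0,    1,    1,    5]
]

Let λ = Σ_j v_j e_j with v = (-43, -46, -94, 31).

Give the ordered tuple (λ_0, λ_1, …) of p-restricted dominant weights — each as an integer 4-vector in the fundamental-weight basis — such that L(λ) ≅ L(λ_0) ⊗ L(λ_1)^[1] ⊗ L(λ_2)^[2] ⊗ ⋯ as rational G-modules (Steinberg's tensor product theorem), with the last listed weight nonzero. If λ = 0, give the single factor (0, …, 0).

((1, 1, 3, 0), (3, 3, 0, 3))

ω-coordinates c = M·v, v = (-43, -46, -94, 31):
  c_1 = 0*-43 + 1*-46 + 0*-94 + 2*31 = 16
  c_2 = 0*-43 + -1*-46 + -1*-94 + -4*31 = 16
  c_3 = 1*-43 + -1*-46 + 0*-94 + 0*31 = 3
  c_4 = 0*-43 + 1*-46 + 1*-94 + 5*31 = 15
Writing each c_i in base p = 5:
  c_1 = 16 = 1·5^0 + 3·5^1
  c_2 = 16 = 1·5^0 + 3·5^1
  c_3 = 3 = 3·5^0
  c_4 = 15 = 0·5^0 + 3·5^1
p-restricted factor λ_0 = (1, 1, 3, 0)
p-restricted factor λ_1 = (3, 3, 0, 3)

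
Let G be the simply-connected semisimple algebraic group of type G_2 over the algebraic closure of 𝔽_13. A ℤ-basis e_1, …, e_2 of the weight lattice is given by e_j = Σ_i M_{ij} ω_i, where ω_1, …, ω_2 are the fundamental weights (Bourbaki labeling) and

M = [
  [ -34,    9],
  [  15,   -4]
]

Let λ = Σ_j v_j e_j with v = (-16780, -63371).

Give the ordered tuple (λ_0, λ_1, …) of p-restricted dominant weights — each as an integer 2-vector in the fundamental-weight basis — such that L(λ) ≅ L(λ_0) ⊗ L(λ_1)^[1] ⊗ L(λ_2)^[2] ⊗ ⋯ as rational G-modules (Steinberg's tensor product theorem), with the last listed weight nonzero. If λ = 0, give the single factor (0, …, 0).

Compute c_i = Σ_j M_{ij} v_j with v = (-16780, -63371):
  c_1 = (-34)·(-16780) + (9)·(-63371) = 181
  c_2 = (15)·(-16780) + (-4)·(-63371) = 1784
Expand coordinatewise in base 13:
  c_1 = 181 = 12·13^0 + 0·13^1 + 1·13^2
  c_2 = 1784 = 3·13^0 + 7·13^1 + 10·13^2
λ_0 = (12, 3)
λ_1 = (0, 7)
λ_2 = (1, 10)

((12, 3), (0, 7), (1, 10))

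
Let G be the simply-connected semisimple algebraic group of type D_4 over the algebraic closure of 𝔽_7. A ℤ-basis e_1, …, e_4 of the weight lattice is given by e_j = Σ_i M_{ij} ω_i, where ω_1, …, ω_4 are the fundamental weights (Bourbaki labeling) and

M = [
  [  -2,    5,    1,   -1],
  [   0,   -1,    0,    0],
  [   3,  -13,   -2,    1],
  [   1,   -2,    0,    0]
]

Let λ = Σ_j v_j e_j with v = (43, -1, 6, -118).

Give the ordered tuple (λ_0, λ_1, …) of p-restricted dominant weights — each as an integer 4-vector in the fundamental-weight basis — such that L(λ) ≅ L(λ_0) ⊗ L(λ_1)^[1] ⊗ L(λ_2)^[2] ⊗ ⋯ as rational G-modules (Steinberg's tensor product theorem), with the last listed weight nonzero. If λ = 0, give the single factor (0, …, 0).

((5, 1, 5, 3), (4, 0, 1, 6))

Converting to the ω-basis (c_i = row i of M dotted with v = (43, -1, 6, -118)):
  c_1 = (-2)·(43) + (5)·(-1) + 1·6 + (-1)·(-118) = 33
  c_2 = 0·43 + (-1)·(-1) + 0·6 + (0)·(-118) = 1
  c_3 = 3·43 + (-13)·(-1) + (-2)·(6) + (1)·(-118) = 12
  c_4 = 1·43 + (-2)·(-1) + 0·6 + (0)·(-118) = 45
p = 7; digits c_i = Σ_j d_{ij}·7^j, 0 ≤ d_{ij} < 7:
  c_1 = 33 = 5·7^0 + 4·7^1
  c_2 = 1 = 1·7^0
  c_3 = 12 = 5·7^0 + 1·7^1
  c_4 = 45 = 3·7^0 + 6·7^1
p-restricted factor λ_0 = (5, 1, 5, 3)
p-restricted factor λ_1 = (4, 0, 1, 6)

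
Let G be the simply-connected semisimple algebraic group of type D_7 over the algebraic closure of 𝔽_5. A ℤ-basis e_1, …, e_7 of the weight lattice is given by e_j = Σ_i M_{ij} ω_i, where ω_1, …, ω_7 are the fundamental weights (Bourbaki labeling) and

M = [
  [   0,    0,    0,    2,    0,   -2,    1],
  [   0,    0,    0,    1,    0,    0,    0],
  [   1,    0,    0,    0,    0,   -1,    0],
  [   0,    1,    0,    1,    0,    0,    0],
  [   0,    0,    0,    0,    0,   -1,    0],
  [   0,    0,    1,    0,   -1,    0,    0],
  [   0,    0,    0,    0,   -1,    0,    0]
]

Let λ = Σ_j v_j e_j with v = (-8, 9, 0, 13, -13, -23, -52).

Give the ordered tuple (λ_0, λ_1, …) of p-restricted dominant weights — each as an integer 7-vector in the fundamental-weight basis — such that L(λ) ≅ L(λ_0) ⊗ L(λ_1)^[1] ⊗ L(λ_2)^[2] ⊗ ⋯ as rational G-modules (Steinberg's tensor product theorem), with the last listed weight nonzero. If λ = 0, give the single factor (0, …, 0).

((0, 3, 0, 2, 3, 3, 3), (4, 2, 3, 4, 4, 2, 2))

ω-coordinates c = M·v, v = (-8, 9, 0, 13, -13, -23, -52):
  c_1 = 0*-8 + 0*9 + 0*0 + 2*13 + 0*-13 + -2*-23 + 1*-52 = 20
  c_2 = 0*-8 + 0*9 + 0*0 + 1*13 + 0*-13 + 0*-23 + 0*-52 = 13
  c_3 = 1*-8 + 0*9 + 0*0 + 0*13 + 0*-13 + -1*-23 + 0*-52 = 15
  c_4 = 0*-8 + 1*9 + 0*0 + 1*13 + 0*-13 + 0*-23 + 0*-52 = 22
  c_5 = 0*-8 + 0*9 + 0*0 + 0*13 + 0*-13 + -1*-23 + 0*-52 = 23
  c_6 = 0*-8 + 0*9 + 1*0 + 0*13 + -1*-13 + 0*-23 + 0*-52 = 13
  c_7 = 0*-8 + 0*9 + 0*0 + 0*13 + -1*-13 + 0*-23 + 0*-52 = 13
Expand coordinatewise in base 5:
  c_1 = 20 = 0·5^0 + 4·5^1
  c_2 = 13 = 3·5^0 + 2·5^1
  c_3 = 15 = 0·5^0 + 3·5^1
  c_4 = 22 = 2·5^0 + 4·5^1
  c_5 = 23 = 3·5^0 + 4·5^1
  c_6 = 13 = 3·5^0 + 2·5^1
  c_7 = 13 = 3·5^0 + 2·5^1
Factor λ_0 = (0, 3, 0, 2, 3, 3, 3)
Factor λ_1 = (4, 2, 3, 4, 4, 2, 2)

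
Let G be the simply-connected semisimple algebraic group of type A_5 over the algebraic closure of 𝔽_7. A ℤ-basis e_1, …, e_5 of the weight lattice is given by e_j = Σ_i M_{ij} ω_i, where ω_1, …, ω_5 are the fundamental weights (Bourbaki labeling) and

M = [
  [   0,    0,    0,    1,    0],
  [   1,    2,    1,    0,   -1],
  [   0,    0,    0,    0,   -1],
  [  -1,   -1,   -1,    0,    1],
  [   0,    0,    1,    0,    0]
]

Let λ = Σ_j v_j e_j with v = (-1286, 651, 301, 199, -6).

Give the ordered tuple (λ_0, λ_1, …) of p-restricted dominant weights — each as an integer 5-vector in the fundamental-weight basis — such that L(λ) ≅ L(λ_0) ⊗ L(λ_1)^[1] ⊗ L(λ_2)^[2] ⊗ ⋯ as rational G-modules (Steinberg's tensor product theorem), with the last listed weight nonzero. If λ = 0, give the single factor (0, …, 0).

((3, 1, 6, 6, 0), (0, 4, 0, 4, 1), (4, 6, 0, 6, 6))

ω-coordinates c = M·v, v = (-1286, 651, 301, 199, -6):
  c_1 = (0)·(-1286) + 0·651 + 0·301 + 1·199 + (0)·(-6) = 199
  c_2 = (1)·(-1286) + 2·651 + 1·301 + 0·199 + (-1)·(-6) = 323
  c_3 = (0)·(-1286) + 0·651 + 0·301 + 0·199 + (-1)·(-6) = 6
  c_4 = (-1)·(-1286) + (-1)·(651) + (-1)·(301) + 0·199 + (1)·(-6) = 328
  c_5 = (0)·(-1286) + 0·651 + 1·301 + 0·199 + (0)·(-6) = 301
Expand coordinatewise in base 7:
  c_1 = 199 = 3·7^0 + 0·7^1 + 4·7^2
  c_2 = 323 = 1·7^0 + 4·7^1 + 6·7^2
  c_3 = 6 = 6·7^0
  c_4 = 328 = 6·7^0 + 4·7^1 + 6·7^2
  c_5 = 301 = 0·7^0 + 1·7^1 + 6·7^2
p-restricted factor λ_0 = (3, 1, 6, 6, 0)
p-restricted factor λ_1 = (0, 4, 0, 4, 1)
p-restricted factor λ_2 = (4, 6, 0, 6, 6)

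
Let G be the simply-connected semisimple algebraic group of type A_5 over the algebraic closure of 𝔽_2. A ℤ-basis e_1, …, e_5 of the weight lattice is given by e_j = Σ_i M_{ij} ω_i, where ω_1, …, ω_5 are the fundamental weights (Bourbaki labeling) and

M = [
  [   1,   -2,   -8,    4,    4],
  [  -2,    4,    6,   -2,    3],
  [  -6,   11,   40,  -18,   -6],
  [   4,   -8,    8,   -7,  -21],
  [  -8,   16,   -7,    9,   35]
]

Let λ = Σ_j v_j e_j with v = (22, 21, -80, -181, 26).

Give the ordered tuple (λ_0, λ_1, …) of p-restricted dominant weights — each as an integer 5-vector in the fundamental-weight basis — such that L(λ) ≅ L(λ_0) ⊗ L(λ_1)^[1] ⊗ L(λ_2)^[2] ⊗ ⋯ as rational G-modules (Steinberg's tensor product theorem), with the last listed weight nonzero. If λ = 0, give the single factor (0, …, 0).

Compute c_i = Σ_j M_{ij} v_j with v = (22, 21, -80, -181, 26):
  c_1 = (1)·(22) + (-2)·(21) + (-8)·(-80) + (4)·(-181) + (4)·(26) = 0
  c_2 = (-2)·(22) + (4)·(21) + (6)·(-80) + (-2)·(-181) + (3)·(26) = 0
  c_3 = (-6)·(22) + (11)·(21) + (40)·(-80) + (-18)·(-181) + (-6)·(26) = 1
  c_4 = (4)·(22) + (-8)·(21) + (8)·(-80) + (-7)·(-181) + (-21)·(26) = 1
  c_5 = (-8)·(22) + (16)·(21) + (-7)·(-80) + (9)·(-181) + (35)·(26) = 1
p = 2; digits c_i = Σ_j d_{ij}·2^j, 0 ≤ d_{ij} < 2:
  c_1 = 0
  c_2 = 0
  c_3 = 1 = 1·2^0
  c_4 = 1 = 1·2^0
  c_5 = 1 = 1·2^0
p-restricted factor λ_0 = (0, 0, 1, 1, 1)

((0, 0, 1, 1, 1),)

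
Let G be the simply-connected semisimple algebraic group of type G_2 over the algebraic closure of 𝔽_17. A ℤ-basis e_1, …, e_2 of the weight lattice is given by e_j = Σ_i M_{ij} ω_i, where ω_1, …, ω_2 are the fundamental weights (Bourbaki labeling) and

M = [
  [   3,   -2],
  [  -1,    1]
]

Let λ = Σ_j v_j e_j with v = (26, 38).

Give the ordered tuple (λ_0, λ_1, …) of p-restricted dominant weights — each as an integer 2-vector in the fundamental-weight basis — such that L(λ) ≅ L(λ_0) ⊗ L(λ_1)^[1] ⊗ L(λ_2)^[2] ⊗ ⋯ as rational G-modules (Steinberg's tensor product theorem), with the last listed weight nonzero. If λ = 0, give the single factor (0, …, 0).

In the fundamental-weight basis, λ has coordinates c = M·v (v = (26, 38)):
  c_1 = 3·26 + (-2)·(38) = 2
  c_2 = (-1)·(26) + 1·38 = 12
Base-17 expansion of each c_i:
  c_1 = 2 = 2·17^0
  c_2 = 12 = 12·17^0
λ_0 = (2, 12)

((2, 12),)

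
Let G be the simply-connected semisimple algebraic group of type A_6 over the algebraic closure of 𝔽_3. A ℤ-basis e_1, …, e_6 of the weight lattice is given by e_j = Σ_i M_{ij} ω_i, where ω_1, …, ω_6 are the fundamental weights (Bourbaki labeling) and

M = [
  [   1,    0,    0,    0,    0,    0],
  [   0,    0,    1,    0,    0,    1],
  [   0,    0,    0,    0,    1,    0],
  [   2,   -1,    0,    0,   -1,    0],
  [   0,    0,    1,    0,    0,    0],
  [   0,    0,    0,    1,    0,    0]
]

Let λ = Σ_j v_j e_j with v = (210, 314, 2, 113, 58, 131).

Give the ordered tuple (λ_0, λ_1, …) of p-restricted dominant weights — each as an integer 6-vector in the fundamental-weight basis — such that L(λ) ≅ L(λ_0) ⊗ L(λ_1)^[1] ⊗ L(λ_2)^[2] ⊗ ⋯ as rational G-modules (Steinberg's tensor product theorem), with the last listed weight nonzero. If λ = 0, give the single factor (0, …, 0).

((0, 1, 1, 0, 2, 2), (1, 2, 1, 1, 0, 1), (2, 2, 0, 2, 0, 0), (1, 1, 2, 1, 0, 1), (2, 1, 0, 0, 0, 1))

In the fundamental-weight basis, λ has coordinates c = M·v (v = (210, 314, 2, 113, 58, 131)):
  c_1 = 1·210 + 0·314 + 0·2 + 0·113 + 0·58 + 0·131 = 210
  c_2 = 0·210 + 0·314 + 1·2 + 0·113 + 0·58 + 1·131 = 133
  c_3 = 0·210 + 0·314 + 0·2 + 0·113 + 1·58 + 0·131 = 58
  c_4 = 2·210 + (-1)·(314) + 0·2 + 0·113 + (-1)·(58) + 0·131 = 48
  c_5 = 0·210 + 0·314 + 1·2 + 0·113 + 0·58 + 0·131 = 2
  c_6 = 0·210 + 0·314 + 0·2 + 1·113 + 0·58 + 0·131 = 113
Base-3 expansion of each c_i:
  c_1 = 210 = 0·3^0 + 1·3^1 + 2·3^2 + 1·3^3 + 2·3^4
  c_2 = 133 = 1·3^0 + 2·3^1 + 2·3^2 + 1·3^3 + 1·3^4
  c_3 = 58 = 1·3^0 + 1·3^1 + 0·3^2 + 2·3^3
  c_4 = 48 = 0·3^0 + 1·3^1 + 2·3^2 + 1·3^3
  c_5 = 2 = 2·3^0
  c_6 = 113 = 2·3^0 + 1·3^1 + 0·3^2 + 1·3^3 + 1·3^4
p-restricted factor λ_0 = (0, 1, 1, 0, 2, 2)
p-restricted factor λ_1 = (1, 2, 1, 1, 0, 1)
p-restricted factor λ_2 = (2, 2, 0, 2, 0, 0)
p-restricted factor λ_3 = (1, 1, 2, 1, 0, 1)
p-restricted factor λ_4 = (2, 1, 0, 0, 0, 1)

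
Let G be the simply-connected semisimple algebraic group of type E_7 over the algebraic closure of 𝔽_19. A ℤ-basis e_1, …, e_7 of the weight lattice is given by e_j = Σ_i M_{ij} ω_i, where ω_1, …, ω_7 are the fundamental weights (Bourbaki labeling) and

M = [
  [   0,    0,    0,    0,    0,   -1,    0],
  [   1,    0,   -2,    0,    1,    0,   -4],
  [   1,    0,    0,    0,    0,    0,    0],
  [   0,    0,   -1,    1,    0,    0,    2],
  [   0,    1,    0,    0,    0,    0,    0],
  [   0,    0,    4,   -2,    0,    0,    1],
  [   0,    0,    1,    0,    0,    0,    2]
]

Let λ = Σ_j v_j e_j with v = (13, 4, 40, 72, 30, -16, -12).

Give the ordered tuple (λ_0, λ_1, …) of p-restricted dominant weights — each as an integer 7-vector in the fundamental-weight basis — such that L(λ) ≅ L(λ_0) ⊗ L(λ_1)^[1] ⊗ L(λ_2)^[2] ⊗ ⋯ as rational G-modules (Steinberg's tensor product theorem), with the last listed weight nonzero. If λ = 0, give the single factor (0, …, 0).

((16, 11, 13, 8, 4, 4, 16),)

Compute c_i = Σ_j M_{ij} v_j with v = (13, 4, 40, 72, 30, -16, -12):
  c_1 = 0·13 + 0·4 + 0·40 + 0·72 + 0·30 + (-1)·(-16) + (0)·(-12) = 16
  c_2 = 1·13 + 0·4 + (-2)·(40) + 0·72 + 1·30 + (0)·(-16) + (-4)·(-12) = 11
  c_3 = 1·13 + 0·4 + 0·40 + 0·72 + 0·30 + (0)·(-16) + (0)·(-12) = 13
  c_4 = 0·13 + 0·4 + (-1)·(40) + 1·72 + 0·30 + (0)·(-16) + (2)·(-12) = 8
  c_5 = 0·13 + 1·4 + 0·40 + 0·72 + 0·30 + (0)·(-16) + (0)·(-12) = 4
  c_6 = 0·13 + 0·4 + 4·40 + (-2)·(72) + 0·30 + (0)·(-16) + (1)·(-12) = 4
  c_7 = 0·13 + 0·4 + 1·40 + 0·72 + 0·30 + (0)·(-16) + (2)·(-12) = 16
Expand coordinatewise in base 19:
  c_1 = 16 = 16·19^0
  c_2 = 11 = 11·19^0
  c_3 = 13 = 13·19^0
  c_4 = 8 = 8·19^0
  c_5 = 4 = 4·19^0
  c_6 = 4 = 4·19^0
  c_7 = 16 = 16·19^0
Factor λ_0 = (16, 11, 13, 8, 4, 4, 16)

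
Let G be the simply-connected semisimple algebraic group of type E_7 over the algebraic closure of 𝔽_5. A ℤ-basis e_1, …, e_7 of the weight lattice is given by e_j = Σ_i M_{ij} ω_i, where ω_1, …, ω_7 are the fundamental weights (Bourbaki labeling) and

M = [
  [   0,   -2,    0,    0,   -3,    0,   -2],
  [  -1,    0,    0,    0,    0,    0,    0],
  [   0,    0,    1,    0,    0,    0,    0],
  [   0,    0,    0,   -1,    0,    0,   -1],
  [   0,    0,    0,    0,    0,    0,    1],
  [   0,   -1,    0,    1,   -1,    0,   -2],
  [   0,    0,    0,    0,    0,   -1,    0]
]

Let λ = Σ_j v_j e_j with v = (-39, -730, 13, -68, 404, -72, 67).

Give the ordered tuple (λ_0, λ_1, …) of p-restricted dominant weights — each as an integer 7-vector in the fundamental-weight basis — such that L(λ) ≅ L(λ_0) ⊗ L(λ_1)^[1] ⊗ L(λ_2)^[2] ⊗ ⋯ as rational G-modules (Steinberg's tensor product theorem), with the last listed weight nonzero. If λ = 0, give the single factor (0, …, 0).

((4, 4, 3, 1, 2, 4, 2), (2, 2, 2, 0, 3, 4, 4), (4, 1, 0, 0, 2, 4, 2))

ω-coordinates c = M·v, v = (-39, -730, 13, -68, 404, -72, 67):
  c_1 = 0*-39 + -2*-730 + 0*13 + 0*-68 + -3*404 + 0*-72 + -2*67 = 114
  c_2 = -1*-39 + 0*-730 + 0*13 + 0*-68 + 0*404 + 0*-72 + 0*67 = 39
  c_3 = 0*-39 + 0*-730 + 1*13 + 0*-68 + 0*404 + 0*-72 + 0*67 = 13
  c_4 = 0*-39 + 0*-730 + 0*13 + -1*-68 + 0*404 + 0*-72 + -1*67 = 1
  c_5 = 0*-39 + 0*-730 + 0*13 + 0*-68 + 0*404 + 0*-72 + 1*67 = 67
  c_6 = 0*-39 + -1*-730 + 0*13 + 1*-68 + -1*404 + 0*-72 + -2*67 = 124
  c_7 = 0*-39 + 0*-730 + 0*13 + 0*-68 + 0*404 + -1*-72 + 0*67 = 72
p = 5; digits c_i = Σ_j d_{ij}·5^j, 0 ≤ d_{ij} < 5:
  c_1 = 114 = 4·5^0 + 2·5^1 + 4·5^2
  c_2 = 39 = 4·5^0 + 2·5^1 + 1·5^2
  c_3 = 13 = 3·5^0 + 2·5^1
  c_4 = 1 = 1·5^0
  c_5 = 67 = 2·5^0 + 3·5^1 + 2·5^2
  c_6 = 124 = 4·5^0 + 4·5^1 + 4·5^2
  c_7 = 72 = 2·5^0 + 4·5^1 + 2·5^2
Factor λ_0 = (4, 4, 3, 1, 2, 4, 2)
Factor λ_1 = (2, 2, 2, 0, 3, 4, 4)
Factor λ_2 = (4, 1, 0, 0, 2, 4, 2)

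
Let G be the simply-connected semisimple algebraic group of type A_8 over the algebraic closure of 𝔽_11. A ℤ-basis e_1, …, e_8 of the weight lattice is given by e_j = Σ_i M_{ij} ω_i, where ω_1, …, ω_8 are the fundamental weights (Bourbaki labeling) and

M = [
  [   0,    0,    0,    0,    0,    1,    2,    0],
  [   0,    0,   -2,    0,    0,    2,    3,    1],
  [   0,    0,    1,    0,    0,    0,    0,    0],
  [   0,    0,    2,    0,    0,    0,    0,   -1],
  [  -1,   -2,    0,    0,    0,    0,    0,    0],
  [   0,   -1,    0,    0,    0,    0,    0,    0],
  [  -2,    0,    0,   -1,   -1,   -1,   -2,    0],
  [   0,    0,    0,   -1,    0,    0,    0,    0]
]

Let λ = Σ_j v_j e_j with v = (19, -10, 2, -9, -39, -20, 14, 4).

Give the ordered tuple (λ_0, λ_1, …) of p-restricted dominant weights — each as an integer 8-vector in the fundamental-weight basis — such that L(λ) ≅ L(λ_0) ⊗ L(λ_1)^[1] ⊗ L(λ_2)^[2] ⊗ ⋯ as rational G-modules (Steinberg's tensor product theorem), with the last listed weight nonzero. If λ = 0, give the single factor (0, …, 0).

ω-coordinates c = M·v, v = (19, -10, 2, -9, -39, -20, 14, 4):
  c_1 = 0*19 + 0*-10 + 0*2 + 0*-9 + 0*-39 + 1*-20 + 2*14 + 0*4 = 8
  c_2 = 0*19 + 0*-10 + -2*2 + 0*-9 + 0*-39 + 2*-20 + 3*14 + 1*4 = 2
  c_3 = 0*19 + 0*-10 + 1*2 + 0*-9 + 0*-39 + 0*-20 + 0*14 + 0*4 = 2
  c_4 = 0*19 + 0*-10 + 2*2 + 0*-9 + 0*-39 + 0*-20 + 0*14 + -1*4 = 0
  c_5 = -1*19 + -2*-10 + 0*2 + 0*-9 + 0*-39 + 0*-20 + 0*14 + 0*4 = 1
  c_6 = 0*19 + -1*-10 + 0*2 + 0*-9 + 0*-39 + 0*-20 + 0*14 + 0*4 = 10
  c_7 = -2*19 + 0*-10 + 0*2 + -1*-9 + -1*-39 + -1*-20 + -2*14 + 0*4 = 2
  c_8 = 0*19 + 0*-10 + 0*2 + -1*-9 + 0*-39 + 0*-20 + 0*14 + 0*4 = 9
Writing each c_i in base p = 11:
  c_1 = 8 = 8·11^0
  c_2 = 2 = 2·11^0
  c_3 = 2 = 2·11^0
  c_4 = 0
  c_5 = 1 = 1·11^0
  c_6 = 10 = 10·11^0
  c_7 = 2 = 2·11^0
  c_8 = 9 = 9·11^0
p-restricted factor λ_0 = (8, 2, 2, 0, 1, 10, 2, 9)

((8, 2, 2, 0, 1, 10, 2, 9),)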